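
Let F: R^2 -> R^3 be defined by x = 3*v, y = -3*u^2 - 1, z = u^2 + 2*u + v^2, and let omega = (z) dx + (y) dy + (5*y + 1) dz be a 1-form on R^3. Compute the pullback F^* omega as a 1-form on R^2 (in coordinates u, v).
F^* omega = (-12*u^3 - 30*u^2 - 2*u - 8) du + (-30*u^2*v + 3*u^2 + 6*u + 3*v^2 - 8*v) dv

Using F^*(f dg) = (f ∘ F) d(g ∘ F), substitute each coordinate x_i by F_i(u, v) in f_i, and replace dx_i by d F_i = (∂F_i/∂u) du + (∂F_i/∂v) dv.
  For the x component: f_1(F) = u^2 + 2*u + v^2; d F_1 = (0) du + (3) dv
  For the y component: f_2(F) = -3*u^2 - 1; d F_2 = (-6*u) du + (0) dv
  For the z component: f_3(F) = -15*u^2 - 4; d F_3 = (2*u + 2) du + (2*v) dv
Combining and collecting du, dv coefficients:
  coeff of du: -12*u^3 - 30*u^2 - 2*u - 8
  coeff of dv: -30*u^2*v + 3*u^2 + 6*u + 3*v^2 - 8*v
F^* omega = (-12*u^3 - 30*u^2 - 2*u - 8) du + (-30*u^2*v + 3*u^2 + 6*u + 3*v^2 - 8*v) dv.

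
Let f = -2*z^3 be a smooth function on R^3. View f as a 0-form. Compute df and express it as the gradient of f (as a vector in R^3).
df = (0) dx + (0) dy + (-6*z^2) dz; grad f = (0, 0, -6*z^2)

For a 0-form f, d f = (∂f/∂x) dx + (∂f/∂y) dy + (∂f/∂z) dz. The components of the vector representation are exactly the entries of grad f in Cartesian coordinates:
  ∂f/∂x = 0
  ∂f/∂y = 0
  ∂f/∂z = -6*z^2.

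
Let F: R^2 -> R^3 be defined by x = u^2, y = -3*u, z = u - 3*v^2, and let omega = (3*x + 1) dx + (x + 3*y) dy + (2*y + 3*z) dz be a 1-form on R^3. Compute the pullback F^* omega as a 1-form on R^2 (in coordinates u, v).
F^* omega = (6*u^3 - 3*u^2 + 26*u - 9*v^2) du + (18*v*(u + 3*v^2)) dv

Using F^*(f dg) = (f ∘ F) d(g ∘ F), substitute each coordinate x_i by F_i(u, v) in f_i, and replace dx_i by d F_i = (∂F_i/∂u) du + (∂F_i/∂v) dv.
  For the x component: f_1(F) = 3*u^2 + 1; d F_1 = (2*u) du + (0) dv
  For the y component: f_2(F) = u*(u - 9); d F_2 = (-3) du + (0) dv
  For the z component: f_3(F) = -3*u - 9*v^2; d F_3 = (1) du + (-6*v) dv
Combining and collecting du, dv coefficients:
  coeff of du: 6*u^3 - 3*u^2 + 26*u - 9*v^2
  coeff of dv: 18*v*(u + 3*v^2)
F^* omega = (6*u^3 - 3*u^2 + 26*u - 9*v^2) du + (18*v*(u + 3*v^2)) dv.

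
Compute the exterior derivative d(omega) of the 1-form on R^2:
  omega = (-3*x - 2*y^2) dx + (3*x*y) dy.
d(omega) = (7*y) dx ∧ dy

For a 1-form omega = sum_i f_i dx_i, the exterior derivative is
  d(omega) = sum_{i < j} (∂f_j/∂x_i - ∂f_i/∂x_j) dx_i ∧ dx_j.
  coefficient of dx ∧ dy: ∂f_2/∂x - ∂f_1/∂y = ∂(3*x*y)/∂x - ∂(-3*x - 2*y^2)/∂y = 7*y
Assembling: d(omega) = (7*y) dx ∧ dy.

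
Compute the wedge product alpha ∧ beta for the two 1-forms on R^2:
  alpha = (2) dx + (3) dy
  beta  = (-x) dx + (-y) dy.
alpha ∧ beta = (3*x - 2*y) dx ∧ dy

Distribute the wedge, using dx_i ∧ dx_j = -dx_j ∧ dx_i and dx_i ∧ dx_i = 0. For each pair (i, j) with i < j, the coefficient of dx_i ∧ dx_j in alpha ∧ beta is (alpha_i * beta_j - alpha_j * beta_i). Collecting: alpha ∧ beta = (3*x - 2*y) dx ∧ dy.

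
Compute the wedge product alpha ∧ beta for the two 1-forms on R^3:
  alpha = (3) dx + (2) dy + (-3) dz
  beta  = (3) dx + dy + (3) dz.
alpha ∧ beta = (-3) dx ∧ dy + (18) dx ∧ dz + (9) dy ∧ dz

Distribute the wedge, using dx_i ∧ dx_j = -dx_j ∧ dx_i and dx_i ∧ dx_i = 0. For each pair (i, j) with i < j, the coefficient of dx_i ∧ dx_j in alpha ∧ beta is (alpha_i * beta_j - alpha_j * beta_i). Collecting: alpha ∧ beta = (-3) dx ∧ dy + (18) dx ∧ dz + (9) dy ∧ dz.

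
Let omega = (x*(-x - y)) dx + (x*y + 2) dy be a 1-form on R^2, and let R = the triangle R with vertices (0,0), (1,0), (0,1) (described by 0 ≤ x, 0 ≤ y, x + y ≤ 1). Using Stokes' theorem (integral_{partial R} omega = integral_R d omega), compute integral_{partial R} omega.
integral_(partial R) omega = 1/3

Stokes: integral_partial_R omega = integral_R d omega with d omega = (∂Q/∂x - ∂P/∂y) dx ∧ dy.
  ∂Q/∂x = y
  ∂P/∂y = -x
  integrand = ∂Q/∂x - ∂P/∂y = x + y.
Integrating over R: integral_0^1 integral_0^{1-x} (x + y) dy dx = 1/3.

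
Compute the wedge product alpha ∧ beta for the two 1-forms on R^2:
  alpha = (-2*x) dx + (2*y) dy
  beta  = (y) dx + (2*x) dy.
alpha ∧ beta = (-4*x^2 - 2*y^2) dx ∧ dy

Distribute the wedge, using dx_i ∧ dx_j = -dx_j ∧ dx_i and dx_i ∧ dx_i = 0. For each pair (i, j) with i < j, the coefficient of dx_i ∧ dx_j in alpha ∧ beta is (alpha_i * beta_j - alpha_j * beta_i). Collecting: alpha ∧ beta = (-4*x^2 - 2*y^2) dx ∧ dy.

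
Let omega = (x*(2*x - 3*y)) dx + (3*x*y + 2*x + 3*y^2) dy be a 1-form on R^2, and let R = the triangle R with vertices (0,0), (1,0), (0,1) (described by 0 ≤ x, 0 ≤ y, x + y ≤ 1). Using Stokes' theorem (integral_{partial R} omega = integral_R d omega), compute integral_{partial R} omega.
integral_(partial R) omega = 2

Stokes: integral_partial_R omega = integral_R d omega with d omega = (∂Q/∂x - ∂P/∂y) dx ∧ dy.
  ∂Q/∂x = 3*y + 2
  ∂P/∂y = -3*x
  integrand = ∂Q/∂x - ∂P/∂y = 3*x + 3*y + 2.
Integrating over R: integral_0^1 integral_0^{1-x} (3*x + 3*y + 2) dy dx = 2.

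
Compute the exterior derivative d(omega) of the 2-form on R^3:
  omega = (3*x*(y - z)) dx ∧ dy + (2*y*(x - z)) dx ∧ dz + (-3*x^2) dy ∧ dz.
d(omega) = (-11*x + 2*z) dx ∧ dy ∧ dz

For a 2-form omega = sum_{i<j} g_{ij} dx_i ∧ dx_j, the exterior derivative is
  d(omega) = sum_{i<j} d(g_{ij}) ∧ dx_i ∧ dx_j = sum_{i<j, k} (∂g_{ij}/∂x_k) dx_k ∧ dx_i ∧ dx_j.
Expand each term, using dx_k ∧ dx_i ∧ dx_j = sgn(permutation) dx_{(a)} ∧ dx_{(b)} ∧ dx_{(c)} with (a < b < c) sorted:
  d(3*x*(y - z)) includes (∂/∂z)(3*x*(y - z)) dz = (-3*x) dz, which multiplied by dx ∧ dy gives (-3*x) dx ∧ dy ∧ dz
  d(2*y*(x - z)) includes (∂/∂y)(2*y*(x - z)) dy = (2*x - 2*z) dy, which multiplied by dx ∧ dz gives (-2*x + 2*z) dx ∧ dy ∧ dz
  d(-3*x^2) includes (∂/∂x)(-3*x^2) dx = (-6*x) dx, which multiplied by dy ∧ dz gives (-6*x) dx ∧ dy ∧ dz
Collecting like 3-forms: d(omega) = (-11*x + 2*z) dx ∧ dy ∧ dz.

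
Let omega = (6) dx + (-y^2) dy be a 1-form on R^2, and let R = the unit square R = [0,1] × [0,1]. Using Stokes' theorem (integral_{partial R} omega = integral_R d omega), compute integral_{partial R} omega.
integral_(partial R) omega = 0

Stokes: integral_partial_R omega = integral_R d omega with d omega = (∂Q/∂x - ∂P/∂y) dx ∧ dy.
  ∂Q/∂x = 0
  ∂P/∂y = 0
  integrand = ∂Q/∂x - ∂P/∂y = 0.
Integrating over R: integral_0^1 integral_0^1 (0) dx dy = 0.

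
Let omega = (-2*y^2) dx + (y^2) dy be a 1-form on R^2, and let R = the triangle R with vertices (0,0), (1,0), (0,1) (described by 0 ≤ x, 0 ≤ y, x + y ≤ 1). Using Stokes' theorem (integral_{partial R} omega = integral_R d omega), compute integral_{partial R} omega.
integral_(partial R) omega = 2/3

Stokes: integral_partial_R omega = integral_R d omega with d omega = (∂Q/∂x - ∂P/∂y) dx ∧ dy.
  ∂Q/∂x = 0
  ∂P/∂y = -4*y
  integrand = ∂Q/∂x - ∂P/∂y = 4*y.
Integrating over R: integral_0^1 integral_0^{1-x} (4*y) dy dx = 2/3.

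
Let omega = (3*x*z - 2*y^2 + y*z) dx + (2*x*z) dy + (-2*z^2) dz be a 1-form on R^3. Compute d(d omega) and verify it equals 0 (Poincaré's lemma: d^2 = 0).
d(d omega) = 0

Step 1: d omega = sum_{i<j} (∂f_j/∂x_i - ∂f_i/∂x_j) dx_i ∧ dx_j:
  coeff of dx ∧ dy: 4*y + z
  coeff of dx ∧ dz: -3*x - y
  coeff of dy ∧ dz: -2*x
Step 2: Apply d again to each 2-form coefficient. The only possible 3-form in R^3 is dx ∧ dy ∧ dz, with coefficient
  ∂(coeff of dy∧dz)/∂x - ∂(coeff of dx∧dz)/∂y + ∂(coeff of dx∧dy)/∂z
  = ∂/∂x (-2*x) - ∂/∂y (-3*x - y) + ∂/∂z (4*y + z).
Each of these terms simplifies to sums of mixed partials that cancel in pairs. The result is 0 (by equality of mixed partials for smooth functions — Schwarz / Clairaut).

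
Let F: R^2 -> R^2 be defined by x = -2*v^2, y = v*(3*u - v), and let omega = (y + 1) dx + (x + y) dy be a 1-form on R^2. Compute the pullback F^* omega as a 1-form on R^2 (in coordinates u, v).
F^* omega = (9*v^2*(u - v)) du + (v*(9*u^2 - 27*u*v + 10*v^2 - 4)) dv

Using F^*(f dg) = (f ∘ F) d(g ∘ F), substitute each coordinate x_i by F_i(u, v) in f_i, and replace dx_i by d F_i = (∂F_i/∂u) du + (∂F_i/∂v) dv.
  For the x component: f_1(F) = 3*u*v - v^2 + 1; d F_1 = (0) du + (-4*v) dv
  For the y component: f_2(F) = 3*v*(u - v); d F_2 = (3*v) du + (3*u - 2*v) dv
Combining and collecting du, dv coefficients:
  coeff of du: 9*v^2*(u - v)
  coeff of dv: v*(9*u^2 - 27*u*v + 10*v^2 - 4)
F^* omega = (9*v^2*(u - v)) du + (v*(9*u^2 - 27*u*v + 10*v^2 - 4)) dv.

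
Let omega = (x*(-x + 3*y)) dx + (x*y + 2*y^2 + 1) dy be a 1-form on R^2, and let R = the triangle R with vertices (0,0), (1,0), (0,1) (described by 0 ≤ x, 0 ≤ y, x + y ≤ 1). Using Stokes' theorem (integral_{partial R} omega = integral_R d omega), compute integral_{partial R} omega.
integral_(partial R) omega = -1/3

Stokes: integral_partial_R omega = integral_R d omega with d omega = (∂Q/∂x - ∂P/∂y) dx ∧ dy.
  ∂Q/∂x = y
  ∂P/∂y = 3*x
  integrand = ∂Q/∂x - ∂P/∂y = -3*x + y.
Integrating over R: integral_0^1 integral_0^{1-x} (-3*x + y) dy dx = -1/3.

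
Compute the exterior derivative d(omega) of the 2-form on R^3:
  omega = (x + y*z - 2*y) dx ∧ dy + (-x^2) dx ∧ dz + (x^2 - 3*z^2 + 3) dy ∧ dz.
d(omega) = (2*x + y) dx ∧ dy ∧ dz

For a 2-form omega = sum_{i<j} g_{ij} dx_i ∧ dx_j, the exterior derivative is
  d(omega) = sum_{i<j} d(g_{ij}) ∧ dx_i ∧ dx_j = sum_{i<j, k} (∂g_{ij}/∂x_k) dx_k ∧ dx_i ∧ dx_j.
Expand each term, using dx_k ∧ dx_i ∧ dx_j = sgn(permutation) dx_{(a)} ∧ dx_{(b)} ∧ dx_{(c)} with (a < b < c) sorted:
  d(x + y*z - 2*y) includes (∂/∂z)(x + y*z - 2*y) dz = (y) dz, which multiplied by dx ∧ dy gives (y) dx ∧ dy ∧ dz
  d(x^2 - 3*z^2 + 3) includes (∂/∂x)(x^2 - 3*z^2 + 3) dx = (2*x) dx, which multiplied by dy ∧ dz gives (2*x) dx ∧ dy ∧ dz
Collecting like 3-forms: d(omega) = (2*x + y) dx ∧ dy ∧ dz.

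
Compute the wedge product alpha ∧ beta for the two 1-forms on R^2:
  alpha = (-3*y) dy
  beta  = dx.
alpha ∧ beta = (3*y) dx ∧ dy

Distribute the wedge, using dx_i ∧ dx_j = -dx_j ∧ dx_i and dx_i ∧ dx_i = 0. For each pair (i, j) with i < j, the coefficient of dx_i ∧ dx_j in alpha ∧ beta is (alpha_i * beta_j - alpha_j * beta_i). Collecting: alpha ∧ beta = (3*y) dx ∧ dy.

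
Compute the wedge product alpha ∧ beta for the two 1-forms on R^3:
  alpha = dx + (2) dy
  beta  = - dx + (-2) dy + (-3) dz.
alpha ∧ beta = (-3) dx ∧ dz + (-6) dy ∧ dz

Distribute the wedge, using dx_i ∧ dx_j = -dx_j ∧ dx_i and dx_i ∧ dx_i = 0. For each pair (i, j) with i < j, the coefficient of dx_i ∧ dx_j in alpha ∧ beta is (alpha_i * beta_j - alpha_j * beta_i). Collecting: alpha ∧ beta = (-3) dx ∧ dz + (-6) dy ∧ dz.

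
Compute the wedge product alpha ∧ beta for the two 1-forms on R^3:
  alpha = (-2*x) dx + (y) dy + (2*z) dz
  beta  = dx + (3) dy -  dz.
alpha ∧ beta = (-6*x - y) dx ∧ dy + (2*x - 2*z) dx ∧ dz + (-y - 6*z) dy ∧ dz

Distribute the wedge, using dx_i ∧ dx_j = -dx_j ∧ dx_i and dx_i ∧ dx_i = 0. For each pair (i, j) with i < j, the coefficient of dx_i ∧ dx_j in alpha ∧ beta is (alpha_i * beta_j - alpha_j * beta_i). Collecting: alpha ∧ beta = (-6*x - y) dx ∧ dy + (2*x - 2*z) dx ∧ dz + (-y - 6*z) dy ∧ dz.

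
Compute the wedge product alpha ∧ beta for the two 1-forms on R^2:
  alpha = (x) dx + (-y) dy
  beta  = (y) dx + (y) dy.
alpha ∧ beta = (y*(x + y)) dx ∧ dy

Distribute the wedge, using dx_i ∧ dx_j = -dx_j ∧ dx_i and dx_i ∧ dx_i = 0. For each pair (i, j) with i < j, the coefficient of dx_i ∧ dx_j in alpha ∧ beta is (alpha_i * beta_j - alpha_j * beta_i). Collecting: alpha ∧ beta = (y*(x + y)) dx ∧ dy.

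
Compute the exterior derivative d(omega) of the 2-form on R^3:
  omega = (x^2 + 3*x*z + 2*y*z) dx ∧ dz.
d(omega) = (-2*z) dx ∧ dy ∧ dz

For a 2-form omega = sum_{i<j} g_{ij} dx_i ∧ dx_j, the exterior derivative is
  d(omega) = sum_{i<j} d(g_{ij}) ∧ dx_i ∧ dx_j = sum_{i<j, k} (∂g_{ij}/∂x_k) dx_k ∧ dx_i ∧ dx_j.
Expand each term, using dx_k ∧ dx_i ∧ dx_j = sgn(permutation) dx_{(a)} ∧ dx_{(b)} ∧ dx_{(c)} with (a < b < c) sorted:
  d(x^2 + 3*x*z + 2*y*z) includes (∂/∂y)(x^2 + 3*x*z + 2*y*z) dy = (2*z) dy, which multiplied by dx ∧ dz gives (-2*z) dx ∧ dy ∧ dz
Collecting like 3-forms: d(omega) = (-2*z) dx ∧ dy ∧ dz.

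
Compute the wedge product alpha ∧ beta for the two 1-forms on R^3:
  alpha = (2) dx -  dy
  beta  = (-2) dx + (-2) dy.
alpha ∧ beta = (-6) dx ∧ dy

Distribute the wedge, using dx_i ∧ dx_j = -dx_j ∧ dx_i and dx_i ∧ dx_i = 0. For each pair (i, j) with i < j, the coefficient of dx_i ∧ dx_j in alpha ∧ beta is (alpha_i * beta_j - alpha_j * beta_i). Collecting: alpha ∧ beta = (-6) dx ∧ dy.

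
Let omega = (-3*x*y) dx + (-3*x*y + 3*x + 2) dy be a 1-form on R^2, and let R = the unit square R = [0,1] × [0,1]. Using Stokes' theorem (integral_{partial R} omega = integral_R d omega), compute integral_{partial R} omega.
integral_(partial R) omega = 3

Stokes: integral_partial_R omega = integral_R d omega with d omega = (∂Q/∂x - ∂P/∂y) dx ∧ dy.
  ∂Q/∂x = 3 - 3*y
  ∂P/∂y = -3*x
  integrand = ∂Q/∂x - ∂P/∂y = 3*x - 3*y + 3.
Integrating over R: integral_0^1 integral_0^1 (3*x - 3*y + 3) dx dy = 3.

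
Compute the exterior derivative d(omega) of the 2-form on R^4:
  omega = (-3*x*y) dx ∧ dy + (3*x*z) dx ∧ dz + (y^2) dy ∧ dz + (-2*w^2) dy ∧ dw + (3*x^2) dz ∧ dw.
d(omega) = (6*x) dx ∧ dz ∧ dw

For a 2-form omega = sum_{i<j} g_{ij} dx_i ∧ dx_j, the exterior derivative is
  d(omega) = sum_{i<j} d(g_{ij}) ∧ dx_i ∧ dx_j = sum_{i<j, k} (∂g_{ij}/∂x_k) dx_k ∧ dx_i ∧ dx_j.
Expand each term, using dx_k ∧ dx_i ∧ dx_j = sgn(permutation) dx_{(a)} ∧ dx_{(b)} ∧ dx_{(c)} with (a < b < c) sorted:
  d(3*x^2) includes (∂/∂x)(3*x^2) dx = (6*x) dx, which multiplied by dz ∧ dw gives (6*x) dx ∧ dz ∧ dw
Collecting like 3-forms: d(omega) = (6*x) dx ∧ dz ∧ dw.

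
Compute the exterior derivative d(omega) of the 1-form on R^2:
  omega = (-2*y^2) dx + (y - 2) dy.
d(omega) = (4*y) dx ∧ dy

For a 1-form omega = sum_i f_i dx_i, the exterior derivative is
  d(omega) = sum_{i < j} (∂f_j/∂x_i - ∂f_i/∂x_j) dx_i ∧ dx_j.
  coefficient of dx ∧ dy: ∂f_2/∂x - ∂f_1/∂y = ∂(y - 2)/∂x - ∂(-2*y^2)/∂y = 4*y
Assembling: d(omega) = (4*y) dx ∧ dy.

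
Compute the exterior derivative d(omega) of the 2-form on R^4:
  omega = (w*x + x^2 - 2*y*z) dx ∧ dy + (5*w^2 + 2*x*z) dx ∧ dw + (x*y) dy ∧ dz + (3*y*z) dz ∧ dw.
d(omega) = (-y) dx ∧ dy ∧ dz + (x) dx ∧ dy ∧ dw + (-2*x) dx ∧ dz ∧ dw + (3*z) dy ∧ dz ∧ dw

For a 2-form omega = sum_{i<j} g_{ij} dx_i ∧ dx_j, the exterior derivative is
  d(omega) = sum_{i<j} d(g_{ij}) ∧ dx_i ∧ dx_j = sum_{i<j, k} (∂g_{ij}/∂x_k) dx_k ∧ dx_i ∧ dx_j.
Expand each term, using dx_k ∧ dx_i ∧ dx_j = sgn(permutation) dx_{(a)} ∧ dx_{(b)} ∧ dx_{(c)} with (a < b < c) sorted:
  d(w*x + x^2 - 2*y*z) includes (∂/∂z)(w*x + x^2 - 2*y*z) dz = (-2*y) dz, which multiplied by dx ∧ dy gives (-2*y) dx ∧ dy ∧ dz
  d(w*x + x^2 - 2*y*z) includes (∂/∂w)(w*x + x^2 - 2*y*z) dw = (x) dw, which multiplied by dx ∧ dy gives (x) dx ∧ dy ∧ dw
  d(5*w^2 + 2*x*z) includes (∂/∂z)(5*w^2 + 2*x*z) dz = (2*x) dz, which multiplied by dx ∧ dw gives (-2*x) dx ∧ dz ∧ dw
  d(x*y) includes (∂/∂x)(x*y) dx = (y) dx, which multiplied by dy ∧ dz gives (y) dx ∧ dy ∧ dz
  d(3*y*z) includes (∂/∂y)(3*y*z) dy = (3*z) dy, which multiplied by dz ∧ dw gives (3*z) dy ∧ dz ∧ dw
Collecting like 3-forms: d(omega) = (-y) dx ∧ dy ∧ dz + (x) dx ∧ dy ∧ dw + (-2*x) dx ∧ dz ∧ dw + (3*z) dy ∧ dz ∧ dw.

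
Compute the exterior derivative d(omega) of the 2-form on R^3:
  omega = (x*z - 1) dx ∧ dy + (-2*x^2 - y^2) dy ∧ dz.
d(omega) = (-3*x) dx ∧ dy ∧ dz

For a 2-form omega = sum_{i<j} g_{ij} dx_i ∧ dx_j, the exterior derivative is
  d(omega) = sum_{i<j} d(g_{ij}) ∧ dx_i ∧ dx_j = sum_{i<j, k} (∂g_{ij}/∂x_k) dx_k ∧ dx_i ∧ dx_j.
Expand each term, using dx_k ∧ dx_i ∧ dx_j = sgn(permutation) dx_{(a)} ∧ dx_{(b)} ∧ dx_{(c)} with (a < b < c) sorted:
  d(x*z - 1) includes (∂/∂z)(x*z - 1) dz = (x) dz, which multiplied by dx ∧ dy gives (x) dx ∧ dy ∧ dz
  d(-2*x^2 - y^2) includes (∂/∂x)(-2*x^2 - y^2) dx = (-4*x) dx, which multiplied by dy ∧ dz gives (-4*x) dx ∧ dy ∧ dz
Collecting like 3-forms: d(omega) = (-3*x) dx ∧ dy ∧ dz.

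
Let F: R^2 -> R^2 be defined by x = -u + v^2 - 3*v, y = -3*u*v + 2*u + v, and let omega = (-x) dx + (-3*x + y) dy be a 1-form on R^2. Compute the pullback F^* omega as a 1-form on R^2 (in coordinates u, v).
F^* omega = (9*u*v^2 - 21*u*v + 9*u + 9*v^3 - 35*v^2 + 17*v) du + (9*u^2*v - 15*u^2 + 9*u*v^2 - 31*u*v + 2*u - 2*v^3 + 6*v^2 + v) dv

Using F^*(f dg) = (f ∘ F) d(g ∘ F), substitute each coordinate x_i by F_i(u, v) in f_i, and replace dx_i by d F_i = (∂F_i/∂u) du + (∂F_i/∂v) dv.
  For the x component: f_1(F) = u - v^2 + 3*v; d F_1 = (-1) du + (2*v - 3) dv
  For the y component: f_2(F) = -3*u*v + 5*u - 3*v^2 + 10*v; d F_2 = (2 - 3*v) du + (1 - 3*u) dv
Combining and collecting du, dv coefficients:
  coeff of du: 9*u*v^2 - 21*u*v + 9*u + 9*v^3 - 35*v^2 + 17*v
  coeff of dv: 9*u^2*v - 15*u^2 + 9*u*v^2 - 31*u*v + 2*u - 2*v^3 + 6*v^2 + v
F^* omega = (9*u*v^2 - 21*u*v + 9*u + 9*v^3 - 35*v^2 + 17*v) du + (9*u^2*v - 15*u^2 + 9*u*v^2 - 31*u*v + 2*u - 2*v^3 + 6*v^2 + v) dv.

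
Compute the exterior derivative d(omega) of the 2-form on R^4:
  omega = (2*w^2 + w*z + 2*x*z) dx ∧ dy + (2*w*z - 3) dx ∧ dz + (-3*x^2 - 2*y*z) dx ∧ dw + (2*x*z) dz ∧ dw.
d(omega) = (w + 2*x) dx ∧ dy ∧ dz + (4*w + 3*z) dx ∧ dy ∧ dw + (2*y + 4*z) dx ∧ dz ∧ dw

For a 2-form omega = sum_{i<j} g_{ij} dx_i ∧ dx_j, the exterior derivative is
  d(omega) = sum_{i<j} d(g_{ij}) ∧ dx_i ∧ dx_j = sum_{i<j, k} (∂g_{ij}/∂x_k) dx_k ∧ dx_i ∧ dx_j.
Expand each term, using dx_k ∧ dx_i ∧ dx_j = sgn(permutation) dx_{(a)} ∧ dx_{(b)} ∧ dx_{(c)} with (a < b < c) sorted:
  d(2*w^2 + w*z + 2*x*z) includes (∂/∂z)(2*w^2 + w*z + 2*x*z) dz = (w + 2*x) dz, which multiplied by dx ∧ dy gives (w + 2*x) dx ∧ dy ∧ dz
  d(2*w^2 + w*z + 2*x*z) includes (∂/∂w)(2*w^2 + w*z + 2*x*z) dw = (4*w + z) dw, which multiplied by dx ∧ dy gives (4*w + z) dx ∧ dy ∧ dw
  d(2*w*z - 3) includes (∂/∂w)(2*w*z - 3) dw = (2*z) dw, which multiplied by dx ∧ dz gives (2*z) dx ∧ dz ∧ dw
  d(-3*x^2 - 2*y*z) includes (∂/∂y)(-3*x^2 - 2*y*z) dy = (-2*z) dy, which multiplied by dx ∧ dw gives (2*z) dx ∧ dy ∧ dw
  d(-3*x^2 - 2*y*z) includes (∂/∂z)(-3*x^2 - 2*y*z) dz = (-2*y) dz, which multiplied by dx ∧ dw gives (2*y) dx ∧ dz ∧ dw
  d(2*x*z) includes (∂/∂x)(2*x*z) dx = (2*z) dx, which multiplied by dz ∧ dw gives (2*z) dx ∧ dz ∧ dw
Collecting like 3-forms: d(omega) = (w + 2*x) dx ∧ dy ∧ dz + (4*w + 3*z) dx ∧ dy ∧ dw + (2*y + 4*z) dx ∧ dz ∧ dw.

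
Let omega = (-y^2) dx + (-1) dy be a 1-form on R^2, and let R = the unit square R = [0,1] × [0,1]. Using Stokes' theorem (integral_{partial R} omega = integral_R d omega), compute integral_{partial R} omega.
integral_(partial R) omega = 1

Stokes: integral_partial_R omega = integral_R d omega with d omega = (∂Q/∂x - ∂P/∂y) dx ∧ dy.
  ∂Q/∂x = 0
  ∂P/∂y = -2*y
  integrand = ∂Q/∂x - ∂P/∂y = 2*y.
Integrating over R: integral_0^1 integral_0^1 (2*y) dx dy = 1.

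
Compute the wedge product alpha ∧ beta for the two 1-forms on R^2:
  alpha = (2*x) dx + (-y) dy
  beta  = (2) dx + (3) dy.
alpha ∧ beta = (6*x + 2*y) dx ∧ dy

Distribute the wedge, using dx_i ∧ dx_j = -dx_j ∧ dx_i and dx_i ∧ dx_i = 0. For each pair (i, j) with i < j, the coefficient of dx_i ∧ dx_j in alpha ∧ beta is (alpha_i * beta_j - alpha_j * beta_i). Collecting: alpha ∧ beta = (6*x + 2*y) dx ∧ dy.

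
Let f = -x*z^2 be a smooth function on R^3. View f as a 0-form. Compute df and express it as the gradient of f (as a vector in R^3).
df = (-z^2) dx + (0) dy + (-2*x*z) dz; grad f = (-z^2, 0, -2*x*z)

For a 0-form f, d f = (∂f/∂x) dx + (∂f/∂y) dy + (∂f/∂z) dz. The components of the vector representation are exactly the entries of grad f in Cartesian coordinates:
  ∂f/∂x = -z^2
  ∂f/∂y = 0
  ∂f/∂z = -2*x*z.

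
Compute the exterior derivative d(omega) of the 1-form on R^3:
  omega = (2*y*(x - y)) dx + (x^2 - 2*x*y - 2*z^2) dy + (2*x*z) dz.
d(omega) = (2*y) dx ∧ dy + (2*z) dx ∧ dz + (4*z) dy ∧ dz

For a 1-form omega = sum_i f_i dx_i, the exterior derivative is
  d(omega) = sum_{i < j} (∂f_j/∂x_i - ∂f_i/∂x_j) dx_i ∧ dx_j.
  coefficient of dx ∧ dy: ∂f_2/∂x - ∂f_1/∂y = ∂(x^2 - 2*x*y - 2*z^2)/∂x - ∂(2*y*(x - y))/∂y = 2*y
  coefficient of dx ∧ dz: ∂f_3/∂x - ∂f_1/∂z = ∂(2*x*z)/∂x - ∂(2*y*(x - y))/∂z = 2*z
  coefficient of dy ∧ dz: ∂f_3/∂y - ∂f_2/∂z = ∂(2*x*z)/∂y - ∂(x^2 - 2*x*y - 2*z^2)/∂z = 4*z
Assembling: d(omega) = (2*y) dx ∧ dy + (2*z) dx ∧ dz + (4*z) dy ∧ dz.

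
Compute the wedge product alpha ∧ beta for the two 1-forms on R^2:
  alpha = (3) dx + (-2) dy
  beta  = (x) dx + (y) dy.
alpha ∧ beta = (2*x + 3*y) dx ∧ dy

Distribute the wedge, using dx_i ∧ dx_j = -dx_j ∧ dx_i and dx_i ∧ dx_i = 0. For each pair (i, j) with i < j, the coefficient of dx_i ∧ dx_j in alpha ∧ beta is (alpha_i * beta_j - alpha_j * beta_i). Collecting: alpha ∧ beta = (2*x + 3*y) dx ∧ dy.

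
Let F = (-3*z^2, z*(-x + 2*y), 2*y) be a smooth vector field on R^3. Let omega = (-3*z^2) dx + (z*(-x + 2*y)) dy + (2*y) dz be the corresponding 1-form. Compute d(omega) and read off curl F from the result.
d(omega) = (x - 2*y + 2) dy ∧ dz + (-6*z) dz ∧ dx + (-z) dx ∧ dy; curl F = (x - 2*y + 2, -6*z, -z)

d omega = sum_{i<j} (∂f_j/∂x_i - ∂f_i/∂x_j) dx_i ∧ dx_j. Under the identification (dy ∧ dz, dz ∧ dx, dx ∧ dy) ↔ (e_x, e_y, e_z), the coefficients are exactly the components of curl F. Compute:
  ∂R/∂y - ∂Q/∂z = (2) - (-x + 2*y) = x - 2*y + 2
  ∂P/∂z - ∂R/∂x = (-6*z) - (0) = -6*z
  ∂Q/∂x - ∂P/∂y = (-z) - (0) = -z.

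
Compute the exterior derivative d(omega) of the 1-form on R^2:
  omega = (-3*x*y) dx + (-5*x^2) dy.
d(omega) = (-7*x) dx ∧ dy

For a 1-form omega = sum_i f_i dx_i, the exterior derivative is
  d(omega) = sum_{i < j} (∂f_j/∂x_i - ∂f_i/∂x_j) dx_i ∧ dx_j.
  coefficient of dx ∧ dy: ∂f_2/∂x - ∂f_1/∂y = ∂(-5*x^2)/∂x - ∂(-3*x*y)/∂y = -7*x
Assembling: d(omega) = (-7*x) dx ∧ dy.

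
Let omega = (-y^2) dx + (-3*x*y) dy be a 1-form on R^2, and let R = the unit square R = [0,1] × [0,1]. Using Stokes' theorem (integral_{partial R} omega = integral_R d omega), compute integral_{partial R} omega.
integral_(partial R) omega = -1/2

Stokes: integral_partial_R omega = integral_R d omega with d omega = (∂Q/∂x - ∂P/∂y) dx ∧ dy.
  ∂Q/∂x = -3*y
  ∂P/∂y = -2*y
  integrand = ∂Q/∂x - ∂P/∂y = -y.
Integrating over R: integral_0^1 integral_0^1 (-y) dx dy = -1/2.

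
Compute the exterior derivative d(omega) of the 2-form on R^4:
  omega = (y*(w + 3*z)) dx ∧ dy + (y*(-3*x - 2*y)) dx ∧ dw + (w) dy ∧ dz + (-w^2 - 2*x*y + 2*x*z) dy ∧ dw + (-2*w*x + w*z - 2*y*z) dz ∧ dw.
d(omega) = (3*y) dx ∧ dy ∧ dz + (3*x + 3*y + 2*z) dx ∧ dy ∧ dw + (-2*x - 2*z + 1) dy ∧ dz ∧ dw + (-2*w) dx ∧ dz ∧ dw

For a 2-form omega = sum_{i<j} g_{ij} dx_i ∧ dx_j, the exterior derivative is
  d(omega) = sum_{i<j} d(g_{ij}) ∧ dx_i ∧ dx_j = sum_{i<j, k} (∂g_{ij}/∂x_k) dx_k ∧ dx_i ∧ dx_j.
Expand each term, using dx_k ∧ dx_i ∧ dx_j = sgn(permutation) dx_{(a)} ∧ dx_{(b)} ∧ dx_{(c)} with (a < b < c) sorted:
  d(y*(w + 3*z)) includes (∂/∂z)(y*(w + 3*z)) dz = (3*y) dz, which multiplied by dx ∧ dy gives (3*y) dx ∧ dy ∧ dz
  d(y*(w + 3*z)) includes (∂/∂w)(y*(w + 3*z)) dw = (y) dw, which multiplied by dx ∧ dy gives (y) dx ∧ dy ∧ dw
  d(y*(-3*x - 2*y)) includes (∂/∂y)(y*(-3*x - 2*y)) dy = (-3*x - 4*y) dy, which multiplied by dx ∧ dw gives (3*x + 4*y) dx ∧ dy ∧ dw
  d(w) includes (∂/∂w)(w) dw = (1) dw, which multiplied by dy ∧ dz gives (1) dy ∧ dz ∧ dw
  d(-w^2 - 2*x*y + 2*x*z) includes (∂/∂x)(-w^2 - 2*x*y + 2*x*z) dx = (-2*y + 2*z) dx, which multiplied by dy ∧ dw gives (-2*y + 2*z) dx ∧ dy ∧ dw
  d(-w^2 - 2*x*y + 2*x*z) includes (∂/∂z)(-w^2 - 2*x*y + 2*x*z) dz = (2*x) dz, which multiplied by dy ∧ dw gives (-2*x) dy ∧ dz ∧ dw
  d(-2*w*x + w*z - 2*y*z) includes (∂/∂x)(-2*w*x + w*z - 2*y*z) dx = (-2*w) dx, which multiplied by dz ∧ dw gives (-2*w) dx ∧ dz ∧ dw
  d(-2*w*x + w*z - 2*y*z) includes (∂/∂y)(-2*w*x + w*z - 2*y*z) dy = (-2*z) dy, which multiplied by dz ∧ dw gives (-2*z) dy ∧ dz ∧ dw
Collecting like 3-forms: d(omega) = (3*y) dx ∧ dy ∧ dz + (3*x + 3*y + 2*z) dx ∧ dy ∧ dw + (-2*x - 2*z + 1) dy ∧ dz ∧ dw + (-2*w) dx ∧ dz ∧ dw.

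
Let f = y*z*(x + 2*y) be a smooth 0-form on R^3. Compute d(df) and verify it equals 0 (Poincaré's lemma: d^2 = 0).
d(df) = 0

Step 1: df = sum_i (∂f/∂x_i) dx_i = (y*z) dx + (z*(x + 4*y)) dy + (y*(x + 2*y)) dz.
Step 2: Apply d again. Using the 1-form formula, the coefficient of dx ∧ dy in d(df) is ∂^2 f/∂x ∂y - ∂^2 f/∂y ∂x = (z) - (z) = 0 (equality of mixed partials for smooth f).
Similarly for dx ∧ dz and dy ∧ dz — all coefficients vanish. So d(df) = 0.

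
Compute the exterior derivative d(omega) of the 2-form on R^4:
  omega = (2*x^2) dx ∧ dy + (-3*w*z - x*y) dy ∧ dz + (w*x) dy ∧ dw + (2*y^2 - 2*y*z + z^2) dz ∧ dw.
d(omega) = (-y) dx ∧ dy ∧ dz + (4*y - 5*z) dy ∧ dz ∧ dw + (w) dx ∧ dy ∧ dw

For a 2-form omega = sum_{i<j} g_{ij} dx_i ∧ dx_j, the exterior derivative is
  d(omega) = sum_{i<j} d(g_{ij}) ∧ dx_i ∧ dx_j = sum_{i<j, k} (∂g_{ij}/∂x_k) dx_k ∧ dx_i ∧ dx_j.
Expand each term, using dx_k ∧ dx_i ∧ dx_j = sgn(permutation) dx_{(a)} ∧ dx_{(b)} ∧ dx_{(c)} with (a < b < c) sorted:
  d(-3*w*z - x*y) includes (∂/∂x)(-3*w*z - x*y) dx = (-y) dx, which multiplied by dy ∧ dz gives (-y) dx ∧ dy ∧ dz
  d(-3*w*z - x*y) includes (∂/∂w)(-3*w*z - x*y) dw = (-3*z) dw, which multiplied by dy ∧ dz gives (-3*z) dy ∧ dz ∧ dw
  d(w*x) includes (∂/∂x)(w*x) dx = (w) dx, which multiplied by dy ∧ dw gives (w) dx ∧ dy ∧ dw
  d(2*y^2 - 2*y*z + z^2) includes (∂/∂y)(2*y^2 - 2*y*z + z^2) dy = (4*y - 2*z) dy, which multiplied by dz ∧ dw gives (4*y - 2*z) dy ∧ dz ∧ dw
Collecting like 3-forms: d(omega) = (-y) dx ∧ dy ∧ dz + (4*y - 5*z) dy ∧ dz ∧ dw + (w) dx ∧ dy ∧ dw.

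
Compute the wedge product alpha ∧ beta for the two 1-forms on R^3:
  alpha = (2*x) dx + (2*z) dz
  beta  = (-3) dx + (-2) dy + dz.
alpha ∧ beta = (-4*x) dx ∧ dy + (2*x + 6*z) dx ∧ dz + (4*z) dy ∧ dz

Distribute the wedge, using dx_i ∧ dx_j = -dx_j ∧ dx_i and dx_i ∧ dx_i = 0. For each pair (i, j) with i < j, the coefficient of dx_i ∧ dx_j in alpha ∧ beta is (alpha_i * beta_j - alpha_j * beta_i). Collecting: alpha ∧ beta = (-4*x) dx ∧ dy + (2*x + 6*z) dx ∧ dz + (4*z) dy ∧ dz.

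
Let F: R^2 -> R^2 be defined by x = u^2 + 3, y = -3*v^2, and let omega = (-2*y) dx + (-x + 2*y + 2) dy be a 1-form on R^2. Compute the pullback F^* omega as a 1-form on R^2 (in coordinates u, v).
F^* omega = (12*u*v^2) du + (6*v*(u^2 + 6*v^2 + 1)) dv

Using F^*(f dg) = (f ∘ F) d(g ∘ F), substitute each coordinate x_i by F_i(u, v) in f_i, and replace dx_i by d F_i = (∂F_i/∂u) du + (∂F_i/∂v) dv.
  For the x component: f_1(F) = 6*v^2; d F_1 = (2*u) du + (0) dv
  For the y component: f_2(F) = -u^2 - 6*v^2 - 1; d F_2 = (0) du + (-6*v) dv
Combining and collecting du, dv coefficients:
  coeff of du: 12*u*v^2
  coeff of dv: 6*v*(u^2 + 6*v^2 + 1)
F^* omega = (12*u*v^2) du + (6*v*(u^2 + 6*v^2 + 1)) dv.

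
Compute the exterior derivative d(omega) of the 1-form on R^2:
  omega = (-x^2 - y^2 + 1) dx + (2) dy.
d(omega) = (2*y) dx ∧ dy

For a 1-form omega = sum_i f_i dx_i, the exterior derivative is
  d(omega) = sum_{i < j} (∂f_j/∂x_i - ∂f_i/∂x_j) dx_i ∧ dx_j.
  coefficient of dx ∧ dy: ∂f_2/∂x - ∂f_1/∂y = ∂(2)/∂x - ∂(-x^2 - y^2 + 1)/∂y = 2*y
Assembling: d(omega) = (2*y) dx ∧ dy.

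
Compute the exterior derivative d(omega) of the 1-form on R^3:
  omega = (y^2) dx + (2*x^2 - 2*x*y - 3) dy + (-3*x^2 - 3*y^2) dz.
d(omega) = (4*x - 4*y) dx ∧ dy + (-6*x) dx ∧ dz + (-6*y) dy ∧ dz

For a 1-form omega = sum_i f_i dx_i, the exterior derivative is
  d(omega) = sum_{i < j} (∂f_j/∂x_i - ∂f_i/∂x_j) dx_i ∧ dx_j.
  coefficient of dx ∧ dy: ∂f_2/∂x - ∂f_1/∂y = ∂(2*x^2 - 2*x*y - 3)/∂x - ∂(y^2)/∂y = 4*x - 4*y
  coefficient of dx ∧ dz: ∂f_3/∂x - ∂f_1/∂z = ∂(-3*x^2 - 3*y^2)/∂x - ∂(y^2)/∂z = -6*x
  coefficient of dy ∧ dz: ∂f_3/∂y - ∂f_2/∂z = ∂(-3*x^2 - 3*y^2)/∂y - ∂(2*x^2 - 2*x*y - 3)/∂z = -6*y
Assembling: d(omega) = (4*x - 4*y) dx ∧ dy + (-6*x) dx ∧ dz + (-6*y) dy ∧ dz.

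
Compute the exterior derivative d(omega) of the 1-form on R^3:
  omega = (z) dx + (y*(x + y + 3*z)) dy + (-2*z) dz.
d(omega) = (y) dx ∧ dy + (-1) dx ∧ dz + (-3*y) dy ∧ dz

For a 1-form omega = sum_i f_i dx_i, the exterior derivative is
  d(omega) = sum_{i < j} (∂f_j/∂x_i - ∂f_i/∂x_j) dx_i ∧ dx_j.
  coefficient of dx ∧ dy: ∂f_2/∂x - ∂f_1/∂y = ∂(y*(x + y + 3*z))/∂x - ∂(z)/∂y = y
  coefficient of dx ∧ dz: ∂f_3/∂x - ∂f_1/∂z = ∂(-2*z)/∂x - ∂(z)/∂z = -1
  coefficient of dy ∧ dz: ∂f_3/∂y - ∂f_2/∂z = ∂(-2*z)/∂y - ∂(y*(x + y + 3*z))/∂z = -3*y
Assembling: d(omega) = (y) dx ∧ dy + (-1) dx ∧ dz + (-3*y) dy ∧ dz.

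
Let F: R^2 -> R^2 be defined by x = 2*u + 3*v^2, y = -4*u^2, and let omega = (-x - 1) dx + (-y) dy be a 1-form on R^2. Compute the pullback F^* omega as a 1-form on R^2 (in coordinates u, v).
F^* omega = (-32*u^3 - 4*u - 6*v^2 - 2) du + (6*v*(-2*u - 3*v^2 - 1)) dv

Using F^*(f dg) = (f ∘ F) d(g ∘ F), substitute each coordinate x_i by F_i(u, v) in f_i, and replace dx_i by d F_i = (∂F_i/∂u) du + (∂F_i/∂v) dv.
  For the x component: f_1(F) = -2*u - 3*v^2 - 1; d F_1 = (2) du + (6*v) dv
  For the y component: f_2(F) = 4*u^2; d F_2 = (-8*u) du + (0) dv
Combining and collecting du, dv coefficients:
  coeff of du: -32*u^3 - 4*u - 6*v^2 - 2
  coeff of dv: 6*v*(-2*u - 3*v^2 - 1)
F^* omega = (-32*u^3 - 4*u - 6*v^2 - 2) du + (6*v*(-2*u - 3*v^2 - 1)) dv.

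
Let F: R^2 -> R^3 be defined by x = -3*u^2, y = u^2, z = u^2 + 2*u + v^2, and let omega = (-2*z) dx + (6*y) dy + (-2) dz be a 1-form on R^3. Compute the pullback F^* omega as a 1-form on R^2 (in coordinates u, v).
F^* omega = (24*u^3 + 24*u^2 + 12*u*v^2 - 4*u - 4) du + (-4*v) dv

Using F^*(f dg) = (f ∘ F) d(g ∘ F), substitute each coordinate x_i by F_i(u, v) in f_i, and replace dx_i by d F_i = (∂F_i/∂u) du + (∂F_i/∂v) dv.
  For the x component: f_1(F) = -2*u^2 - 4*u - 2*v^2; d F_1 = (-6*u) du + (0) dv
  For the y component: f_2(F) = 6*u^2; d F_2 = (2*u) du + (0) dv
  For the z component: f_3(F) = -2; d F_3 = (2*u + 2) du + (2*v) dv
Combining and collecting du, dv coefficients:
  coeff of du: 24*u^3 + 24*u^2 + 12*u*v^2 - 4*u - 4
  coeff of dv: -4*v
F^* omega = (24*u^3 + 24*u^2 + 12*u*v^2 - 4*u - 4) du + (-4*v) dv.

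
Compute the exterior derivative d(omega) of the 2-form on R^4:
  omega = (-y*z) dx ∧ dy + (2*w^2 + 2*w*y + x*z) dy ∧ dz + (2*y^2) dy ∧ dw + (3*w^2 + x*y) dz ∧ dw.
d(omega) = (-y + z) dx ∧ dy ∧ dz + (4*w + x + 2*y) dy ∧ dz ∧ dw + (y) dx ∧ dz ∧ dw

For a 2-form omega = sum_{i<j} g_{ij} dx_i ∧ dx_j, the exterior derivative is
  d(omega) = sum_{i<j} d(g_{ij}) ∧ dx_i ∧ dx_j = sum_{i<j, k} (∂g_{ij}/∂x_k) dx_k ∧ dx_i ∧ dx_j.
Expand each term, using dx_k ∧ dx_i ∧ dx_j = sgn(permutation) dx_{(a)} ∧ dx_{(b)} ∧ dx_{(c)} with (a < b < c) sorted:
  d(-y*z) includes (∂/∂z)(-y*z) dz = (-y) dz, which multiplied by dx ∧ dy gives (-y) dx ∧ dy ∧ dz
  d(2*w^2 + 2*w*y + x*z) includes (∂/∂x)(2*w^2 + 2*w*y + x*z) dx = (z) dx, which multiplied by dy ∧ dz gives (z) dx ∧ dy ∧ dz
  d(2*w^2 + 2*w*y + x*z) includes (∂/∂w)(2*w^2 + 2*w*y + x*z) dw = (4*w + 2*y) dw, which multiplied by dy ∧ dz gives (4*w + 2*y) dy ∧ dz ∧ dw
  d(3*w^2 + x*y) includes (∂/∂x)(3*w^2 + x*y) dx = (y) dx, which multiplied by dz ∧ dw gives (y) dx ∧ dz ∧ dw
  d(3*w^2 + x*y) includes (∂/∂y)(3*w^2 + x*y) dy = (x) dy, which multiplied by dz ∧ dw gives (x) dy ∧ dz ∧ dw
Collecting like 3-forms: d(omega) = (-y + z) dx ∧ dy ∧ dz + (4*w + x + 2*y) dy ∧ dz ∧ dw + (y) dx ∧ dz ∧ dw.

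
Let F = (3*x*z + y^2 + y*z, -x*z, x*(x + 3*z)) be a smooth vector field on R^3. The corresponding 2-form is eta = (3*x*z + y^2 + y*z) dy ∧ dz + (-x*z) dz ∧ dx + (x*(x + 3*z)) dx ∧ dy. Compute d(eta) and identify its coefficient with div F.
d(eta) = (3*x + 3*z) dx ∧ dy ∧ dz; div F = 3*x + 3*z

For a 2-form in R^3 of the form above, applying d gives a 3-form with coefficient ∂P/∂x + ∂Q/∂y + ∂R/∂z:
  ∂P/∂x = 3*z
  ∂Q/∂y = 0
  ∂R/∂z = 3*x
Sum = 3*x + 3*z, which is exactly div F.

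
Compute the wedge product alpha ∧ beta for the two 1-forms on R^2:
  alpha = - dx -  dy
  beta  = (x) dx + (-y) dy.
alpha ∧ beta = (x + y) dx ∧ dy

Distribute the wedge, using dx_i ∧ dx_j = -dx_j ∧ dx_i and dx_i ∧ dx_i = 0. For each pair (i, j) with i < j, the coefficient of dx_i ∧ dx_j in alpha ∧ beta is (alpha_i * beta_j - alpha_j * beta_i). Collecting: alpha ∧ beta = (x + y) dx ∧ dy.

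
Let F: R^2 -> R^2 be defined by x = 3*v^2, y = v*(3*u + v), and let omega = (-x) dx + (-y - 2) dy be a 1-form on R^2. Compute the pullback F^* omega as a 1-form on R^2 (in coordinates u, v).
F^* omega = (3*v*(-3*u*v - v^2 - 2)) du + (-9*u^2*v - 9*u*v^2 - 6*u - 20*v^3 - 4*v) dv

Using F^*(f dg) = (f ∘ F) d(g ∘ F), substitute each coordinate x_i by F_i(u, v) in f_i, and replace dx_i by d F_i = (∂F_i/∂u) du + (∂F_i/∂v) dv.
  For the x component: f_1(F) = -3*v^2; d F_1 = (0) du + (6*v) dv
  For the y component: f_2(F) = -3*u*v - v^2 - 2; d F_2 = (3*v) du + (3*u + 2*v) dv
Combining and collecting du, dv coefficients:
  coeff of du: 3*v*(-3*u*v - v^2 - 2)
  coeff of dv: -9*u^2*v - 9*u*v^2 - 6*u - 20*v^3 - 4*v
F^* omega = (3*v*(-3*u*v - v^2 - 2)) du + (-9*u^2*v - 9*u*v^2 - 6*u - 20*v^3 - 4*v) dv.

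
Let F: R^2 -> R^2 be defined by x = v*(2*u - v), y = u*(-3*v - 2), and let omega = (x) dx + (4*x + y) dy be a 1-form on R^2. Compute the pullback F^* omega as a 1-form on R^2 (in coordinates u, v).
F^* omega = (-11*u*v^2 - 4*u*v + 4*u + 10*v^3 + 8*v^2) du + (-11*u^2*v + 6*u^2 + 6*u*v^2 + 2*v^3) dv

Using F^*(f dg) = (f ∘ F) d(g ∘ F), substitute each coordinate x_i by F_i(u, v) in f_i, and replace dx_i by d F_i = (∂F_i/∂u) du + (∂F_i/∂v) dv.
  For the x component: f_1(F) = v*(2*u - v); d F_1 = (2*v) du + (2*u - 2*v) dv
  For the y component: f_2(F) = 5*u*v - 2*u - 4*v^2; d F_2 = (-3*v - 2) du + (-3*u) dv
Combining and collecting du, dv coefficients:
  coeff of du: -11*u*v^2 - 4*u*v + 4*u + 10*v^3 + 8*v^2
  coeff of dv: -11*u^2*v + 6*u^2 + 6*u*v^2 + 2*v^3
F^* omega = (-11*u*v^2 - 4*u*v + 4*u + 10*v^3 + 8*v^2) du + (-11*u^2*v + 6*u^2 + 6*u*v^2 + 2*v^3) dv.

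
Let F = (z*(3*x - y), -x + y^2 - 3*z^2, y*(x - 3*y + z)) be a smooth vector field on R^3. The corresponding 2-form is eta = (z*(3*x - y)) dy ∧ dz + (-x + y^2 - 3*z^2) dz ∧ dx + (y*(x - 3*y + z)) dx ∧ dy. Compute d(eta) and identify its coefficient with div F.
d(eta) = (3*y + 3*z) dx ∧ dy ∧ dz; div F = 3*y + 3*z

For a 2-form in R^3 of the form above, applying d gives a 3-form with coefficient ∂P/∂x + ∂Q/∂y + ∂R/∂z:
  ∂P/∂x = 3*z
  ∂Q/∂y = 2*y
  ∂R/∂z = y
Sum = 3*y + 3*z, which is exactly div F.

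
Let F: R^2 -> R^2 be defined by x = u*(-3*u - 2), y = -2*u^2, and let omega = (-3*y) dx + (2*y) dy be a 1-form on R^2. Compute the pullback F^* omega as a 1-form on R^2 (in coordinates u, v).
F^* omega = (u^2*(-20*u - 12)) du

Using F^*(f dg) = (f ∘ F) d(g ∘ F), substitute each coordinate x_i by F_i(u, v) in f_i, and replace dx_i by d F_i = (∂F_i/∂u) du + (∂F_i/∂v) dv.
  For the x component: f_1(F) = 6*u^2; d F_1 = (-6*u - 2) du + (0) dv
  For the y component: f_2(F) = -4*u^2; d F_2 = (-4*u) du + (0) dv
Combining and collecting du, dv coefficients:
  coeff of du: u^2*(-20*u - 12)
  coeff of dv: 0
F^* omega = (u^2*(-20*u - 12)) du.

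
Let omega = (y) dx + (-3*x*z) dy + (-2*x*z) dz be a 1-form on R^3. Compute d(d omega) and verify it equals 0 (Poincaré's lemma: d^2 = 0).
d(d omega) = 0

Step 1: d omega = sum_{i<j} (∂f_j/∂x_i - ∂f_i/∂x_j) dx_i ∧ dx_j:
  coeff of dx ∧ dy: -3*z - 1
  coeff of dx ∧ dz: -2*z
  coeff of dy ∧ dz: 3*x
Step 2: Apply d again to each 2-form coefficient. The only possible 3-form in R^3 is dx ∧ dy ∧ dz, with coefficient
  ∂(coeff of dy∧dz)/∂x - ∂(coeff of dx∧dz)/∂y + ∂(coeff of dx∧dy)/∂z
  = ∂/∂x (3*x) - ∂/∂y (-2*z) + ∂/∂z (-3*z - 1).
Each of these terms simplifies to sums of mixed partials that cancel in pairs. The result is 0 (by equality of mixed partials for smooth functions — Schwarz / Clairaut).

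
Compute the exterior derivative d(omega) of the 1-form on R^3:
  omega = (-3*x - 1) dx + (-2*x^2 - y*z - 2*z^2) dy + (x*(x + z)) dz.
d(omega) = (-4*x) dx ∧ dy + (2*x + z) dx ∧ dz + (y + 4*z) dy ∧ dz

For a 1-form omega = sum_i f_i dx_i, the exterior derivative is
  d(omega) = sum_{i < j} (∂f_j/∂x_i - ∂f_i/∂x_j) dx_i ∧ dx_j.
  coefficient of dx ∧ dy: ∂f_2/∂x - ∂f_1/∂y = ∂(-2*x^2 - y*z - 2*z^2)/∂x - ∂(-3*x - 1)/∂y = -4*x
  coefficient of dx ∧ dz: ∂f_3/∂x - ∂f_1/∂z = ∂(x*(x + z))/∂x - ∂(-3*x - 1)/∂z = 2*x + z
  coefficient of dy ∧ dz: ∂f_3/∂y - ∂f_2/∂z = ∂(x*(x + z))/∂y - ∂(-2*x^2 - y*z - 2*z^2)/∂z = y + 4*z
Assembling: d(omega) = (-4*x) dx ∧ dy + (2*x + z) dx ∧ dz + (y + 4*z) dy ∧ dz.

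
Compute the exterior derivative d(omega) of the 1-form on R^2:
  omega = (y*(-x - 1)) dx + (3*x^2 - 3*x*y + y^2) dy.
d(omega) = (7*x - 3*y + 1) dx ∧ dy

For a 1-form omega = sum_i f_i dx_i, the exterior derivative is
  d(omega) = sum_{i < j} (∂f_j/∂x_i - ∂f_i/∂x_j) dx_i ∧ dx_j.
  coefficient of dx ∧ dy: ∂f_2/∂x - ∂f_1/∂y = ∂(3*x^2 - 3*x*y + y^2)/∂x - ∂(y*(-x - 1))/∂y = 7*x - 3*y + 1
Assembling: d(omega) = (7*x - 3*y + 1) dx ∧ dy.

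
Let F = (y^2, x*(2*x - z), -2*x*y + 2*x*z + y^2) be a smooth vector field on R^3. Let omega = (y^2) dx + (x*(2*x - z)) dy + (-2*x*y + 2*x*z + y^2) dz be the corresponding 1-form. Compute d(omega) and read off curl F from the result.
d(omega) = (-x + 2*y) dy ∧ dz + (2*y - 2*z) dz ∧ dx + (4*x - 2*y - z) dx ∧ dy; curl F = (-x + 2*y, 2*y - 2*z, 4*x - 2*y - z)

d omega = sum_{i<j} (∂f_j/∂x_i - ∂f_i/∂x_j) dx_i ∧ dx_j. Under the identification (dy ∧ dz, dz ∧ dx, dx ∧ dy) ↔ (e_x, e_y, e_z), the coefficients are exactly the components of curl F. Compute:
  ∂R/∂y - ∂Q/∂z = (-2*x + 2*y) - (-x) = -x + 2*y
  ∂P/∂z - ∂R/∂x = (0) - (-2*y + 2*z) = 2*y - 2*z
  ∂Q/∂x - ∂P/∂y = (4*x - z) - (2*y) = 4*x - 2*y - z.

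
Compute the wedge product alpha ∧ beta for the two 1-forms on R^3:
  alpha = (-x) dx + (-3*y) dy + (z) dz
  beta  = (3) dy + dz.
alpha ∧ beta = (-3*x) dx ∧ dy + (-x) dx ∧ dz + (-3*y - 3*z) dy ∧ dz

Distribute the wedge, using dx_i ∧ dx_j = -dx_j ∧ dx_i and dx_i ∧ dx_i = 0. For each pair (i, j) with i < j, the coefficient of dx_i ∧ dx_j in alpha ∧ beta is (alpha_i * beta_j - alpha_j * beta_i). Collecting: alpha ∧ beta = (-3*x) dx ∧ dy + (-x) dx ∧ dz + (-3*y - 3*z) dy ∧ dz.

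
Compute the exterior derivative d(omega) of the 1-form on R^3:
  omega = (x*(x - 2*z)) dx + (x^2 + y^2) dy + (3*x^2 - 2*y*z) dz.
d(omega) = (2*x) dx ∧ dy + (8*x) dx ∧ dz + (-2*z) dy ∧ dz

For a 1-form omega = sum_i f_i dx_i, the exterior derivative is
  d(omega) = sum_{i < j} (∂f_j/∂x_i - ∂f_i/∂x_j) dx_i ∧ dx_j.
  coefficient of dx ∧ dy: ∂f_2/∂x - ∂f_1/∂y = ∂(x^2 + y^2)/∂x - ∂(x*(x - 2*z))/∂y = 2*x
  coefficient of dx ∧ dz: ∂f_3/∂x - ∂f_1/∂z = ∂(3*x^2 - 2*y*z)/∂x - ∂(x*(x - 2*z))/∂z = 8*x
  coefficient of dy ∧ dz: ∂f_3/∂y - ∂f_2/∂z = ∂(3*x^2 - 2*y*z)/∂y - ∂(x^2 + y^2)/∂z = -2*z
Assembling: d(omega) = (2*x) dx ∧ dy + (8*x) dx ∧ dz + (-2*z) dy ∧ dz.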